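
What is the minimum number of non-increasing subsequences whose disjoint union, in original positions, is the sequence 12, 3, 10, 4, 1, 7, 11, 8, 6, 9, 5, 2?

Place each on the leftmost legal pile:
12 → new pile 1 (tops now [12])
3 → pile 1 (tops now [3])
10 → new pile 2 (tops now [3, 10])
4 → pile 2 (tops now [3, 4])
1 → pile 1 (tops now [1, 4])
7 → new pile 3 (tops now [1, 4, 7])
11 → new pile 4 (tops now [1, 4, 7, 11])
8 → pile 4 (tops now [1, 4, 7, 8])
6 → pile 3 (tops now [1, 4, 6, 8])
9 → new pile 5 (tops now [1, 4, 6, 8, 9])
5 → pile 3 (tops now [1, 4, 5, 8, 9])
2 → pile 2 (tops now [1, 2, 5, 8, 9])
Five piles.

5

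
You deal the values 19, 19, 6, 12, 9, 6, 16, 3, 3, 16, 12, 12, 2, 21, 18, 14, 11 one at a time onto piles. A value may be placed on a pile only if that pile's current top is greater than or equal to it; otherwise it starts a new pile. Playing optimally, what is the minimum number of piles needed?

Place each on the leftmost legal pile:
19 → new pile 1 (tops now [19])
19 → pile 1 (tops now [19])
6 → pile 1 (tops now [6])
12 → new pile 2 (tops now [6, 12])
9 → pile 2 (tops now [6, 9])
6 → pile 1 (tops now [6, 9])
16 → new pile 3 (tops now [6, 9, 16])
3 → pile 1 (tops now [3, 9, 16])
3 → pile 1 (tops now [3, 9, 16])
16 → pile 3 (tops now [3, 9, 16])
12 → pile 3 (tops now [3, 9, 12])
12 → pile 3 (tops now [3, 9, 12])
2 → pile 1 (tops now [2, 9, 12])
21 → new pile 4 (tops now [2, 9, 12, 21])
18 → pile 4 (tops now [2, 9, 12, 18])
14 → pile 4 (tops now [2, 9, 12, 14])
11 → pile 3 (tops now [2, 9, 11, 14])
Four piles.

4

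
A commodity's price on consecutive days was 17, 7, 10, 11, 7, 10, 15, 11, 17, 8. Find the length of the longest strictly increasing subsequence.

Track the smallest tail for each achievable length (strict):
17 → extends → [17]
7 → replaces 17 → [7]
10 → extends → [7, 10]
11 → extends → [7, 10, 11]
7 → already a tail → [7, 10, 11]
10 → already a tail → [7, 10, 11]
15 → extends → [7, 10, 11, 15]
11 → already a tail → [7, 10, 11, 15]
17 → extends → [7, 10, 11, 15, 17]
8 → replaces 10 → [7, 8, 11, 15, 17]
Five tails, so the longest strictly increasing subsequence has length 5 (e.g. 7, 10, 11, 15, 17).

5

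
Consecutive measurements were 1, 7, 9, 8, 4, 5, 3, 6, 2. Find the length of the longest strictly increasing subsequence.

4

Track the smallest tail for each achievable length (strict):
1 → extends → [1]
7 → extends → [1, 7]
9 → extends → [1, 7, 9]
8 → replaces 9 → [1, 7, 8]
4 → replaces 7 → [1, 4, 8]
5 → replaces 8 → [1, 4, 5]
3 → replaces 4 → [1, 3, 5]
6 → extends → [1, 3, 5, 6]
2 → replaces 3 → [1, 2, 5, 6]
Four tails, so the longest strictly increasing subsequence has length 4 (e.g. 1, 4, 5, 6).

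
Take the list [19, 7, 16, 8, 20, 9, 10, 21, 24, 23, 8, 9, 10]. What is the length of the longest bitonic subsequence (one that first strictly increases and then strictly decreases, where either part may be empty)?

8

inc[i] = longest strictly increasing subsequence ending at i; dec[i] = longest strictly decreasing subsequence starting at i:
i:      1  2  3  4  5  6  7  8  9 10 11 12 13
a[i]:  19  7 16  8 20  9 10 21 24 23  8  9 10
inc:    1  1  2  2  3  3  4  5  6  6  2  3  4
dec:    4  1  3  1  3  2  2  2  3  2  1  1  1
Best peak at i=9 (value 24): inc=6, dec=3, length 6+3−1 = 8.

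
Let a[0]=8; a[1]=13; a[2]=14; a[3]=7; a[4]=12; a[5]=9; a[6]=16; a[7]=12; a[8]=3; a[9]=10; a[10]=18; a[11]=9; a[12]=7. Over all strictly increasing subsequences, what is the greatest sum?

Let S[i] be the best sum of a strictly increasing subsequence ending at i:
i:      0  1  2  3  4  5  6  7  8  9 10 11 12
a[i]:   8 13 14  7 12  9 16 12  3 10 18  9  7
S:      8 21 35  7 20 17 51 29  3 27 69 17 10
Maximum is 69 (e.g. 8 + 13 + 14 + 16 + 18).

69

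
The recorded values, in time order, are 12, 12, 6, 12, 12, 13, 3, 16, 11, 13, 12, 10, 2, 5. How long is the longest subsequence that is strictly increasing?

Let dp[i] be the length of the longest such subsequence ending at index i:
i:      1  2  3  4  5  6  7  8  9 10 11 12 13 14
a[i]:  12 12  6 12 12 13  3 16 11 13 12 10  2  5
dp:     1  1  1  2  2  3  1  4  2  3  3  2  1  2
Maximum dp value is 4.

4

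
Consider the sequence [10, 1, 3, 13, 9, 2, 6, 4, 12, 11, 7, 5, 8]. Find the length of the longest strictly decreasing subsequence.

5

Let dp[i] be the longest strictly decreasing subsequence ending at i:
i:      1  2  3  4  5  6  7  8  9 10 11 12 13
a[i]:  10  1  3 13  9  2  6  4 12 11  7  5  8
dp:     1  2  2  1  2  3  3  4  2  3  4  5  4
Maximum is 5.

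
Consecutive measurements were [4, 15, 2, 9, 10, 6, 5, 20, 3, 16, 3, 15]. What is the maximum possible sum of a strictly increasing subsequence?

Let S[i] be the best sum of a strictly increasing subsequence ending at i:
i:      1  2  3  4  5  6  7  8  9 10 11 12
a[i]:   4 15  2  9 10  6  5 20  3 16  3 15
S:      4 19  2 13 23 10  9 43  5 39  5 38
Maximum is 43 (e.g. 4 + 9 + 10 + 20).

43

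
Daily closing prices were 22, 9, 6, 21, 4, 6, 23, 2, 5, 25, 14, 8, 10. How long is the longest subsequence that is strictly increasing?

Track the smallest tail for each achievable length (strict):
22 → extends → [22]
9 → replaces 22 → [9]
6 → replaces 9 → [6]
21 → extends → [6, 21]
4 → replaces 6 → [4, 21]
6 → replaces 21 → [4, 6]
23 → extends → [4, 6, 23]
2 → replaces 4 → [2, 6, 23]
5 → replaces 6 → [2, 5, 23]
25 → extends → [2, 5, 23, 25]
14 → replaces 23 → [2, 5, 14, 25]
8 → replaces 14 → [2, 5, 8, 25]
10 → replaces 25 → [2, 5, 8, 10]
Four tails, so the longest strictly increasing subsequence has length 4 (e.g. 9, 21, 23, 25).

4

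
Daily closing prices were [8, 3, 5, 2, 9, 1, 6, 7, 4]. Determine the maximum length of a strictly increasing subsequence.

Let dp[i] be the length of the longest such subsequence ending at index i:
i:     1 2 3 4 5 6 7 8 9
a[i]:  8 3 5 2 9 1 6 7 4
dp:    1 1 2 1 3 1 3 4 2
Maximum dp value is 4.

4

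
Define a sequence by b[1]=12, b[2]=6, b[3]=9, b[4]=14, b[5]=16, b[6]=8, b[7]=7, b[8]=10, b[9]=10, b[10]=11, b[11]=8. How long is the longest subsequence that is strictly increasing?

4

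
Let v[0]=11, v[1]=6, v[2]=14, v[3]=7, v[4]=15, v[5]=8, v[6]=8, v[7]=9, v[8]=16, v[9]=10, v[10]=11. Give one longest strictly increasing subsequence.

6, 7, 8, 9, 10, 11

Patience tails give the LIS length; then backtrack through the dp parents:
11 → extends → [11]
6 → replaces 11 → [6]
14 → extends → [6, 14]
7 → replaces 14 → [6, 7]
15 → extends → [6, 7, 15]
8 → replaces 15 → [6, 7, 8]
8 → already a tail → [6, 7, 8]
9 → extends → [6, 7, 8, 9]
16 → extends → [6, 7, 8, 9, 16]
10 → replaces 16 → [6, 7, 8, 9, 10]
11 → extends → [6, 7, 8, 9, 10, 11]
Length 6; one witness is 6, 7, 8, 9, 10, 11.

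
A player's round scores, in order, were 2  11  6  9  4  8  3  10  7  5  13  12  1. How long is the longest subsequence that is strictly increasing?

5

Track the smallest tail for each achievable length (strict):
2 → extends → [2]
11 → extends → [2, 11]
6 → replaces 11 → [2, 6]
9 → extends → [2, 6, 9]
4 → replaces 6 → [2, 4, 9]
8 → replaces 9 → [2, 4, 8]
3 → replaces 4 → [2, 3, 8]
10 → extends → [2, 3, 8, 10]
7 → replaces 8 → [2, 3, 7, 10]
5 → replaces 7 → [2, 3, 5, 10]
13 → extends → [2, 3, 5, 10, 13]
12 → replaces 13 → [2, 3, 5, 10, 12]
1 → replaces 2 → [1, 3, 5, 10, 12]
Five tails, so the longest strictly increasing subsequence has length 5 (e.g. 2, 6, 9, 10, 13).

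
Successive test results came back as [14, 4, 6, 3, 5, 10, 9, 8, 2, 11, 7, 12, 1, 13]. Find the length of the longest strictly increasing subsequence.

Track the smallest tail for each achievable length (strict):
14 → extends → [14]
4 → replaces 14 → [4]
6 → extends → [4, 6]
3 → replaces 4 → [3, 6]
5 → replaces 6 → [3, 5]
10 → extends → [3, 5, 10]
9 → replaces 10 → [3, 5, 9]
8 → replaces 9 → [3, 5, 8]
2 → replaces 3 → [2, 5, 8]
11 → extends → [2, 5, 8, 11]
7 → replaces 8 → [2, 5, 7, 11]
12 → extends → [2, 5, 7, 11, 12]
1 → replaces 2 → [1, 5, 7, 11, 12]
13 → extends → [1, 5, 7, 11, 12, 13]
Six tails, so the longest strictly increasing subsequence has length 6 (e.g. 4, 6, 10, 11, 12, 13).

6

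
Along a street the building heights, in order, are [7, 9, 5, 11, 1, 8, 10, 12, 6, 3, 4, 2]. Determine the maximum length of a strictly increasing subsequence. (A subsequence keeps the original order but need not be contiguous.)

Track the smallest tail for each achievable length (strict):
7 → extends → [7]
9 → extends → [7, 9]
5 → replaces 7 → [5, 9]
11 → extends → [5, 9, 11]
1 → replaces 5 → [1, 9, 11]
8 → replaces 9 → [1, 8, 11]
10 → replaces 11 → [1, 8, 10]
12 → extends → [1, 8, 10, 12]
6 → replaces 8 → [1, 6, 10, 12]
3 → replaces 6 → [1, 3, 10, 12]
4 → replaces 10 → [1, 3, 4, 12]
2 → replaces 3 → [1, 2, 4, 12]
Four tails, so the longest strictly increasing subsequence has length 4 (e.g. 7, 9, 11, 12).

4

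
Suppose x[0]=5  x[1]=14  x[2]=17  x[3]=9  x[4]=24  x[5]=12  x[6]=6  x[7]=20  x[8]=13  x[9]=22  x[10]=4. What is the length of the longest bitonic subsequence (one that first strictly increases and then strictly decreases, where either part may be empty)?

inc[i] = longest strictly increasing subsequence ending at i; dec[i] = longest strictly decreasing subsequence starting at i:
i:      0  1  2  3  4  5  6  7  8  9 10
x[i]:   5 14 17  9 24 12  6 20 13 22  4
inc:    1  2  3  2  4  3  2  4  4  5  1
dec:    2  4  4  3  4  3  2  3  2  2  1
Best peak at i=4 (value 24): inc=4, dec=4, length 4+4−1 = 7.

7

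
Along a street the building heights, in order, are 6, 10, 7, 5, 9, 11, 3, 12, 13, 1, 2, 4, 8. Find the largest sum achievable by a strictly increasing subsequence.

58

Let S[i] be the best sum of a strictly increasing subsequence ending at i:
i:      1  2  3  4  5  6  7  8  9 10 11 12 13
a[i]:   6 10  7  5  9 11  3 12 13  1  2  4  8
S:      6 16 13  5 22 33  3 45 58  1  3  7 21
Maximum is 58 (e.g. 6 + 7 + 9 + 11 + 12 + 13).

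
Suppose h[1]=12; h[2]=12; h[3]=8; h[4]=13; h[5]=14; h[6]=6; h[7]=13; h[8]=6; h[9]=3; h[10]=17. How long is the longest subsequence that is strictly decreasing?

4

Let dp[i] be the longest strictly decreasing subsequence ending at i:
i:      1  2  3  4  5  6  7  8  9 10
h[i]:  12 12  8 13 14  6 13  6  3 17
dp:     1  1  2  1  1  3  2  3  4  1
Maximum is 4.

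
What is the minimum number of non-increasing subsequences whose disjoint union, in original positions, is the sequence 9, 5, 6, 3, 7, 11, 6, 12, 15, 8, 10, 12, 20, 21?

The minimum number of non-increasing subsequences covering a sequence equals the length of its longest strictly increasing subsequence.
LIS length is 8 (e.g. 5, 6, 7, 11, 12, 15, 20, 21), so 8 piles are needed.

8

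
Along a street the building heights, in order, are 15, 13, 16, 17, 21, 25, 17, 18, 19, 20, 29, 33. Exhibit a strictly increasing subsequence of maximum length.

15, 16, 17, 18, 19, 20, 29, 33

Patience tails give the LIS length; then backtrack through the dp parents:
15 → extends → [15]
13 → replaces 15 → [13]
16 → extends → [13, 16]
17 → extends → [13, 16, 17]
21 → extends → [13, 16, 17, 21]
25 → extends → [13, 16, 17, 21, 25]
17 → already a tail → [13, 16, 17, 21, 25]
18 → replaces 21 → [13, 16, 17, 18, 25]
19 → replaces 25 → [13, 16, 17, 18, 19]
20 → extends → [13, 16, 17, 18, 19, 20]
29 → extends → [13, 16, 17, 18, 19, 20, 29]
33 → extends → [13, 16, 17, 18, 19, 20, 29, 33]
Length 8; one witness is 15, 16, 17, 18, 19, 20, 29, 33.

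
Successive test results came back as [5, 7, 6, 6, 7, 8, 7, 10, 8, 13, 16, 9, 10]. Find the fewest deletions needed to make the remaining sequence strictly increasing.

Fewest deletions = n − (longest strictly increasing subsequence).
Patience tails:
5 → extends → [5]
7 → extends → [5, 7]
6 → replaces 7 → [5, 6]
6 → already a tail → [5, 6]
7 → extends → [5, 6, 7]
8 → extends → [5, 6, 7, 8]
7 → already a tail → [5, 6, 7, 8]
10 → extends → [5, 6, 7, 8, 10]
8 → already a tail → [5, 6, 7, 8, 10]
13 → extends → [5, 6, 7, 8, 10, 13]
16 → extends → [5, 6, 7, 8, 10, 13, 16]
9 → replaces 10 → [5, 6, 7, 8, 9, 13, 16]
10 → replaces 13 → [5, 6, 7, 8, 9, 10, 16]
Longest strictly increasing subsequence has length 7, so deletions = 13 − 7 = 6.

6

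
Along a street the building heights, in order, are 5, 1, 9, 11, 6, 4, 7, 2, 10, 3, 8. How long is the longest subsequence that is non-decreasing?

Let dp[i] be the length of the longest such subsequence ending at index i:
i:      1  2  3  4  5  6  7  8  9 10 11
a[i]:   5  1  9 11  6  4  7  2 10  3  8
dp:     1  1  2  3  2  2  3  2  4  3  4
Maximum dp value is 4.

4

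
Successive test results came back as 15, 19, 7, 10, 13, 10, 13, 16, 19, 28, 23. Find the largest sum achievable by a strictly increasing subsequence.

Let S[i] be the best sum of a strictly increasing subsequence ending at i:
i:      1  2  3  4  5  6  7  8  9 10 11
a[i]:  15 19  7 10 13 10 13 16 19 28 23
S:     15 34  7 17 30 17 30 46 65 93 88
Maximum is 93 (e.g. 7 + 10 + 13 + 16 + 19 + 28).

93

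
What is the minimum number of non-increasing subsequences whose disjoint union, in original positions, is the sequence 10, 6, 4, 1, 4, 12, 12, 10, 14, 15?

5

Place each on the leftmost legal pile:
10 → new pile 1 (tops now [10])
6 → pile 1 (tops now [6])
4 → pile 1 (tops now [4])
1 → pile 1 (tops now [1])
4 → new pile 2 (tops now [1, 4])
12 → new pile 3 (tops now [1, 4, 12])
12 → pile 3 (tops now [1, 4, 12])
10 → pile 3 (tops now [1, 4, 10])
14 → new pile 4 (tops now [1, 4, 10, 14])
15 → new pile 5 (tops now [1, 4, 10, 14, 15])
Five piles.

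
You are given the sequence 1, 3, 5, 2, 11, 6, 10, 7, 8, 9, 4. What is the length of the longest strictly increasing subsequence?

7

Let dp[i] be the length of the longest such subsequence ending at index i:
i:      1  2  3  4  5  6  7  8  9 10 11
a[i]:   1  3  5  2 11  6 10  7  8  9  4
dp:     1  2  3  2  4  4  5  5  6  7  3
Maximum dp value is 7.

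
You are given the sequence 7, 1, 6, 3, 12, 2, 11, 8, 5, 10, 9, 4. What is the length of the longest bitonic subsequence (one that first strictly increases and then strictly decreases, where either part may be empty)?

inc[i] = longest strictly increasing subsequence ending at i; dec[i] = longest strictly decreasing subsequence starting at i:
i:      1  2  3  4  5  6  7  8  9 10 11 12
a[i]:   7  1  6  3 12  2 11  8  5 10  9  4
inc:    1  1  2  2  3  2  3  3  3  4  4  3
dec:    4  1  3  2  5  1  4  3  2  3  2  1
Best peak at i=5 (value 12): inc=3, dec=5, length 3+5−1 = 7.

7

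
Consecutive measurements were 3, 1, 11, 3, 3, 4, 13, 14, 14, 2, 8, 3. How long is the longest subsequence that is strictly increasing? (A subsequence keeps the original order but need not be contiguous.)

5

Track the smallest tail for each achievable length (strict):
3 → extends → [3]
1 → replaces 3 → [1]
11 → extends → [1, 11]
3 → replaces 11 → [1, 3]
3 → already a tail → [1, 3]
4 → extends → [1, 3, 4]
13 → extends → [1, 3, 4, 13]
14 → extends → [1, 3, 4, 13, 14]
14 → already a tail → [1, 3, 4, 13, 14]
2 → replaces 3 → [1, 2, 4, 13, 14]
8 → replaces 13 → [1, 2, 4, 8, 14]
3 → replaces 4 → [1, 2, 3, 8, 14]
Five tails, so the longest strictly increasing subsequence has length 5 (e.g. 1, 3, 4, 13, 14).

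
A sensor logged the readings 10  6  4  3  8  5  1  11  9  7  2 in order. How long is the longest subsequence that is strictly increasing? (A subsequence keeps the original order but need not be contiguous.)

3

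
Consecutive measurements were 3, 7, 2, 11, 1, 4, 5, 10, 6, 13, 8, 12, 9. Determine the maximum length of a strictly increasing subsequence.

6

Track the smallest tail for each achievable length (strict):
3 → extends → [3]
7 → extends → [3, 7]
2 → replaces 3 → [2, 7]
11 → extends → [2, 7, 11]
1 → replaces 2 → [1, 7, 11]
4 → replaces 7 → [1, 4, 11]
5 → replaces 11 → [1, 4, 5]
10 → extends → [1, 4, 5, 10]
6 → replaces 10 → [1, 4, 5, 6]
13 → extends → [1, 4, 5, 6, 13]
8 → replaces 13 → [1, 4, 5, 6, 8]
12 → extends → [1, 4, 5, 6, 8, 12]
9 → replaces 12 → [1, 4, 5, 6, 8, 9]
Six tails, so the longest strictly increasing subsequence has length 6 (e.g. 3, 4, 5, 6, 8, 12).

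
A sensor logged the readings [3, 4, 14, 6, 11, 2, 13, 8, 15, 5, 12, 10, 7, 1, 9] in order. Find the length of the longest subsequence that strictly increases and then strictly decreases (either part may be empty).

inc[i] = longest strictly increasing subsequence ending at i; dec[i] = longest strictly decreasing subsequence starting at i:
i:      1  2  3  4  5  6  7  8  9 10 11 12 13 14 15
a[i]:   3  4 14  6 11  2 13  8 15  5 12 10  7  1  9
inc:    1  2  3  3  4  1  5  4  6  3  5  5  4  1  5
dec:    3  3  6  3  4  2  5  3  5  2  4  3  2  1  1
Best peak at i=9 (value 15): inc=6, dec=5, length 6+5−1 = 10.

10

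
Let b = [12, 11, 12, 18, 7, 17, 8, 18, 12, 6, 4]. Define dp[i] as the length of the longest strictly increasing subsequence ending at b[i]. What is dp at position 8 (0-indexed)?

dp[i] = 1 + max{dp[j] : j<i, b[j]<b[i]} (or 1 if no such j):
i:      0  1  2  3  4  5  6  7  8  9 10
b[i]:  12 11 12 18  7 17  8 18 12  6  4
dp:     1  1  2  3  1  3  2  4  3  1  1
At index 8 the value is 3.

3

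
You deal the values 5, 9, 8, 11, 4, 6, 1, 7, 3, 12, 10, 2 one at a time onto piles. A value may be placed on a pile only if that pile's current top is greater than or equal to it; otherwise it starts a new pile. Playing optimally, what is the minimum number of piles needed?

4

The minimum number of non-increasing subsequences covering a sequence equals the length of its longest strictly increasing subsequence.
LIS length is 4 (e.g. 5, 9, 11, 12), so 4 piles are needed.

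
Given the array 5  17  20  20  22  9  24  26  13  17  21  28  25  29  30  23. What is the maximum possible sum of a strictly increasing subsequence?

201

Let S[i] be the best sum of a strictly increasing subsequence ending at i:
i:       1   2   3   4   5   6   7   8   9  10  11  12  13  14  15  16
a[i]:    5  17  20  20  22   9  24  26  13  17  21  28  25  29  30  23
S:       5  22  42  42  64  14  88 114  27  44  65 142 113 171 201  88
Maximum is 201 (e.g. 5 + 17 + 20 + 22 + 24 + 26 + 28 + 29 + 30).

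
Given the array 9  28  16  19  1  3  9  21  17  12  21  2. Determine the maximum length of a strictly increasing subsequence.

Track the smallest tail for each achievable length (strict):
9 → extends → [9]
28 → extends → [9, 28]
16 → replaces 28 → [9, 16]
19 → extends → [9, 16, 19]
1 → replaces 9 → [1, 16, 19]
3 → replaces 16 → [1, 3, 19]
9 → replaces 19 → [1, 3, 9]
21 → extends → [1, 3, 9, 21]
17 → replaces 21 → [1, 3, 9, 17]
12 → replaces 17 → [1, 3, 9, 12]
21 → extends → [1, 3, 9, 12, 21]
2 → replaces 3 → [1, 2, 9, 12, 21]
Five tails, so the longest strictly increasing subsequence has length 5 (e.g. 1, 3, 9, 17, 21).

5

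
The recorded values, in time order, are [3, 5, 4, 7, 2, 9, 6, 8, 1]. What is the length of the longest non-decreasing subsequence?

4

Track the smallest tail for each achievable length (allowing ties):
3 → extends → [3]
5 → extends → [3, 5]
4 → replaces 5 → [3, 4]
7 → extends → [3, 4, 7]
2 → replaces 3 → [2, 4, 7]
9 → extends → [2, 4, 7, 9]
6 → replaces 7 → [2, 4, 6, 9]
8 → replaces 9 → [2, 4, 6, 8]
1 → replaces 2 → [1, 4, 6, 8]
Four tails, so the longest non-decreasing subsequence has length 4 (e.g. 3, 5, 7, 9).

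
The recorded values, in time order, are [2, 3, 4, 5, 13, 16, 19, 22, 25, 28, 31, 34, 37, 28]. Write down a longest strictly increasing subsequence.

2, 3, 4, 5, 13, 16, 19, 22, 25, 28, 31, 34, 37

Patience tails give the LIS length; then backtrack through the dp parents:
2 → extends → [2]
3 → extends → [2, 3]
4 → extends → [2, 3, 4]
5 → extends → [2, 3, 4, 5]
13 → extends → [2, 3, 4, 5, 13]
16 → extends → [2, 3, 4, 5, 13, 16]
19 → extends → [2, 3, 4, 5, 13, 16, 19]
22 → extends → [2, 3, 4, 5, 13, 16, 19, 22]
25 → extends → [2, 3, 4, 5, 13, 16, 19, 22, 25]
28 → extends → [2, 3, 4, 5, 13, 16, 19, 22, 25, 28]
31 → extends → [2, 3, 4, 5, 13, 16, 19, 22, 25, 28, 31]
34 → extends → [2, 3, 4, 5, 13, 16, 19, 22, 25, 28, 31, 34]
37 → extends → [2, 3, 4, 5, 13, 16, 19, 22, 25, 28, 31, 34, 37]
28 → already a tail → [2, 3, 4, 5, 13, 16, 19, 22, 25, 28, 31, 34, 37]
Length 13; one witness is 2, 3, 4, 5, 13, 16, 19, 22, 25, 28, 31, 34, 37.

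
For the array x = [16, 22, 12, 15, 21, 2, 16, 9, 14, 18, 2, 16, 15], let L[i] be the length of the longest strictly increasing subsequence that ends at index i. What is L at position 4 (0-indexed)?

3

dp[i] = 1 + max{dp[j] : j<i, x[j]<x[i]} (or 1 if no such j):
i:      0  1  2  3  4  5  6  7  8  9 10 11 12
x[i]:  16 22 12 15 21  2 16  9 14 18  2 16 15
dp:     1  2  1  2  3  1  3  2  3  4  1  4  4
At index 4 the value is 3.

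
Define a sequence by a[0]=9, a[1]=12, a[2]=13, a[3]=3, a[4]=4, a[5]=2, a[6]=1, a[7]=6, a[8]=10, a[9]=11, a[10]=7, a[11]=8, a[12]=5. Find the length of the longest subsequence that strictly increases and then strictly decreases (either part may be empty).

7

inc[i] = longest strictly increasing subsequence ending at i; dec[i] = longest strictly decreasing subsequence starting at i:
i:      0  1  2  3  4  5  6  7  8  9 10 11 12
a[i]:   9 12 13  3  4  2  1  6 10 11  7  8  5
inc:    1  2  3  1  2  1  1  3  4  5  4  5  3
dec:    4  4  4  3  3  2  1  2  3  3  2  2  1
Best peak at i=9 (value 11): inc=5, dec=3, length 5+3−1 = 7.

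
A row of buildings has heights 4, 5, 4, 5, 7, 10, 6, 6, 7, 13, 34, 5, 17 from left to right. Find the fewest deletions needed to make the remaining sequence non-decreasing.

5

Fewest deletions = n − (longest non-decreasing subsequence).
Patience tails:
4 → extends → [4]
5 → extends → [4, 5]
4 → replaces 5 → [4, 4]
5 → extends → [4, 4, 5]
7 → extends → [4, 4, 5, 7]
10 → extends → [4, 4, 5, 7, 10]
6 → replaces 7 → [4, 4, 5, 6, 10]
6 → replaces 10 → [4, 4, 5, 6, 6]
7 → extends → [4, 4, 5, 6, 6, 7]
13 → extends → [4, 4, 5, 6, 6, 7, 13]
34 → extends → [4, 4, 5, 6, 6, 7, 13, 34]
5 → replaces 6 → [4, 4, 5, 5, 6, 7, 13, 34]
17 → replaces 34 → [4, 4, 5, 5, 6, 7, 13, 17]
Longest non-decreasing subsequence has length 8, so deletions = 13 − 8 = 5.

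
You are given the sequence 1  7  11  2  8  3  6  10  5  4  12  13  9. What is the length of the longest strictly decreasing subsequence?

5

Let dp[i] be the longest strictly decreasing subsequence ending at i:
i:      1  2  3  4  5  6  7  8  9 10 11 12 13
a[i]:   1  7 11  2  8  3  6 10  5  4 12 13  9
dp:     1  1  1  2  2  3  3  2  4  5  1  1  3
Maximum is 5.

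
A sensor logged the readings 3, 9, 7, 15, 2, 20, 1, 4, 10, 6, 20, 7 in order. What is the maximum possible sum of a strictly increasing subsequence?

Let S[i] be the best sum of a strictly increasing subsequence ending at i:
i:      1  2  3  4  5  6  7  8  9 10 11 12
a[i]:   3  9  7 15  2 20  1  4 10  6 20  7
S:      3 12 10 27  2 47  1  7 22 13 47 20
Maximum is 47 (e.g. 3 + 9 + 15 + 20).

47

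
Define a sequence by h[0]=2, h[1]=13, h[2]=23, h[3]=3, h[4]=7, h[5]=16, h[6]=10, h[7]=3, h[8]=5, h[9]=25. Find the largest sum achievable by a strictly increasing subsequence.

Let S[i] be the best sum of a strictly increasing subsequence ending at i:
i:      0  1  2  3  4  5  6  7  8  9
h[i]:   2 13 23  3  7 16 10  3  5 25
S:      2 15 38  5 12 31 22  5 10 63
Maximum is 63 (e.g. 2 + 13 + 23 + 25).

63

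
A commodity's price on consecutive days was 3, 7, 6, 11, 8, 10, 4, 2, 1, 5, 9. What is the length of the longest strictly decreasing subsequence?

5

Negate each value so 'decreasing' becomes 'increasing', then run patience tails on the negated sequence:
-3 → extends → [-3]
-7 → replaces -3 → [-7]
-6 → extends → [-7, -6]
-11 → replaces -7 → [-11, -6]
-8 → replaces -6 → [-11, -8]
-10 → replaces -8 → [-11, -10]
-4 → extends → [-11, -10, -4]
-2 → extends → [-11, -10, -4, -2]
-1 → extends → [-11, -10, -4, -2, -1]
-5 → replaces -4 → [-11, -10, -5, -2, -1]
-9 → replaces -5 → [-11, -10, -9, -2, -1]
Five tails, so the longest strictly decreasing subsequence of the original has length 5.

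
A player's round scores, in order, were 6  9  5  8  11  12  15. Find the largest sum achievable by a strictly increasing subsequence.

53

Let S[i] be the best sum of a strictly increasing subsequence ending at i:
i:      1  2  3  4  5  6  7
a[i]:   6  9  5  8 11 12 15
S:      6 15  5 14 26 38 53
Maximum is 53 (e.g. 6 + 9 + 11 + 12 + 15).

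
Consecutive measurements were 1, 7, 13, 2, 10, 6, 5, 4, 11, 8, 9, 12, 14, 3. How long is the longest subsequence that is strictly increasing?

Track the smallest tail for each achievable length (strict):
1 → extends → [1]
7 → extends → [1, 7]
13 → extends → [1, 7, 13]
2 → replaces 7 → [1, 2, 13]
10 → replaces 13 → [1, 2, 10]
6 → replaces 10 → [1, 2, 6]
5 → replaces 6 → [1, 2, 5]
4 → replaces 5 → [1, 2, 4]
11 → extends → [1, 2, 4, 11]
8 → replaces 11 → [1, 2, 4, 8]
9 → extends → [1, 2, 4, 8, 9]
12 → extends → [1, 2, 4, 8, 9, 12]
14 → extends → [1, 2, 4, 8, 9, 12, 14]
3 → replaces 4 → [1, 2, 3, 8, 9, 12, 14]
Seven tails, so the longest strictly increasing subsequence has length 7 (e.g. 1, 2, 6, 8, 9, 12, 14).

7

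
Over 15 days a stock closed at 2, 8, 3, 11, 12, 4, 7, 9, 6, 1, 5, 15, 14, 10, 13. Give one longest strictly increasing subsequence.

Patience tails give the LIS length; then backtrack through the dp parents:
2 → extends → [2]
8 → extends → [2, 8]
3 → replaces 8 → [2, 3]
11 → extends → [2, 3, 11]
12 → extends → [2, 3, 11, 12]
4 → replaces 11 → [2, 3, 4, 12]
7 → replaces 12 → [2, 3, 4, 7]
9 → extends → [2, 3, 4, 7, 9]
6 → replaces 7 → [2, 3, 4, 6, 9]
1 → replaces 2 → [1, 3, 4, 6, 9]
5 → replaces 6 → [1, 3, 4, 5, 9]
15 → extends → [1, 3, 4, 5, 9, 15]
14 → replaces 15 → [1, 3, 4, 5, 9, 14]
10 → replaces 14 → [1, 3, 4, 5, 9, 10]
13 → extends → [1, 3, 4, 5, 9, 10, 13]
Length 7; one witness is 2, 3, 4, 7, 9, 10, 13.

2, 3, 4, 7, 9, 10, 13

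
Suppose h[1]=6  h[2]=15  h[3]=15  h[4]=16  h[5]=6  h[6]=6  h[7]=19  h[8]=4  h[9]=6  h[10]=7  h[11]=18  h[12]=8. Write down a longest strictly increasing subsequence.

Patience tails give the LIS length; then backtrack through the dp parents:
6 → extends → [6]
15 → extends → [6, 15]
15 → already a tail → [6, 15]
16 → extends → [6, 15, 16]
6 → already a tail → [6, 15, 16]
6 → already a tail → [6, 15, 16]
19 → extends → [6, 15, 16, 19]
4 → replaces 6 → [4, 15, 16, 19]
6 → replaces 15 → [4, 6, 16, 19]
7 → replaces 16 → [4, 6, 7, 19]
18 → replaces 19 → [4, 6, 7, 18]
8 → replaces 18 → [4, 6, 7, 8]
Length 4; one witness is 6, 15, 16, 19.

6, 15, 16, 19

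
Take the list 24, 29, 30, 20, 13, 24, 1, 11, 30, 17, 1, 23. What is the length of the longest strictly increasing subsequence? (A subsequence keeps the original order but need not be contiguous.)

4

Let dp[i] be the length of the longest such subsequence ending at index i:
i:      1  2  3  4  5  6  7  8  9 10 11 12
a[i]:  24 29 30 20 13 24  1 11 30 17  1 23
dp:     1  2  3  1  1  2  1  2  3  3  1  4
Maximum dp value is 4.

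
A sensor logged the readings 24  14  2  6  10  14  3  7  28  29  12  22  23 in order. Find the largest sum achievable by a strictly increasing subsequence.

Let S[i] be the best sum of a strictly increasing subsequence ending at i:
i:      1  2  3  4  5  6  7  8  9 10 11 12 13
a[i]:  24 14  2  6 10 14  3  7 28 29 12 22 23
S:     24 14  2  8 18 32  5 15 60 89 30 54 77
Maximum is 89 (e.g. 2 + 6 + 10 + 14 + 28 + 29).

89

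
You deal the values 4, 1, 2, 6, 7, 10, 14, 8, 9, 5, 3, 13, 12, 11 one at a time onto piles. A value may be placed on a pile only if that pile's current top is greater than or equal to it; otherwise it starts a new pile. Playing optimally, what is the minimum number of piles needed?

The minimum number of non-increasing subsequences covering a sequence equals the length of its longest strictly increasing subsequence.
LIS length is 7 (e.g. 1, 2, 6, 7, 8, 9, 13), so 7 piles are needed.

7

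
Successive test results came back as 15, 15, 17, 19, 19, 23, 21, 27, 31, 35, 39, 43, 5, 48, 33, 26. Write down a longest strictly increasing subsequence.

Patience tails give the LIS length; then backtrack through the dp parents:
15 → extends → [15]
15 → already a tail → [15]
17 → extends → [15, 17]
19 → extends → [15, 17, 19]
19 → already a tail → [15, 17, 19]
23 → extends → [15, 17, 19, 23]
21 → replaces 23 → [15, 17, 19, 21]
27 → extends → [15, 17, 19, 21, 27]
31 → extends → [15, 17, 19, 21, 27, 31]
35 → extends → [15, 17, 19, 21, 27, 31, 35]
39 → extends → [15, 17, 19, 21, 27, 31, 35, 39]
43 → extends → [15, 17, 19, 21, 27, 31, 35, 39, 43]
5 → replaces 15 → [5, 17, 19, 21, 27, 31, 35, 39, 43]
48 → extends → [5, 17, 19, 21, 27, 31, 35, 39, 43, 48]
33 → replaces 35 → [5, 17, 19, 21, 27, 31, 33, 39, 43, 48]
26 → replaces 27 → [5, 17, 19, 21, 26, 31, 33, 39, 43, 48]
Length 10; one witness is 15, 17, 19, 23, 27, 31, 35, 39, 43, 48.

15, 17, 19, 23, 27, 31, 35, 39, 43, 48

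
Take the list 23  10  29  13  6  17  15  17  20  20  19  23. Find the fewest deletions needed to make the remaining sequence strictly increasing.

Fewest deletions = n − (longest strictly increasing subsequence).
i:      1  2  3  4  5  6  7  8  9 10 11 12
a[i]:  23 10 29 13  6 17 15 17 20 20 19 23
dp:     1  1  2  2  1  3  3  4  5  5  5  6
max dp = 6, so deletions = 12 − 6 = 6.

6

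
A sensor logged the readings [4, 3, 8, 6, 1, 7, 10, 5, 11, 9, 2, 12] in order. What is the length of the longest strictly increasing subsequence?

6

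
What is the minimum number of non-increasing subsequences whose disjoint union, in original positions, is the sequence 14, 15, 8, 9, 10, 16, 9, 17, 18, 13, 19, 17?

7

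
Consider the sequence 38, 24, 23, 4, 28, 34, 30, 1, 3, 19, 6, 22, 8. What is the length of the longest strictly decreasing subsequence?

5

Negate each value so 'decreasing' becomes 'increasing', then run patience tails on the negated sequence:
-38 → extends → [-38]
-24 → extends → [-38, -24]
-23 → extends → [-38, -24, -23]
-4 → extends → [-38, -24, -23, -4]
-28 → replaces -24 → [-38, -28, -23, -4]
-34 → replaces -28 → [-38, -34, -23, -4]
-30 → replaces -23 → [-38, -34, -30, -4]
-1 → extends → [-38, -34, -30, -4, -1]
-3 → replaces -1 → [-38, -34, -30, -4, -3]
-19 → replaces -4 → [-38, -34, -30, -19, -3]
-6 → replaces -3 → [-38, -34, -30, -19, -6]
-22 → replaces -19 → [-38, -34, -30, -22, -6]
-8 → replaces -6 → [-38, -34, -30, -22, -8]
Five tails, so the longest strictly decreasing subsequence of the original has length 5.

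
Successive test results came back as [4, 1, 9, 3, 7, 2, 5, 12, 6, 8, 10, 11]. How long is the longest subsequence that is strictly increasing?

Track the smallest tail for each achievable length (strict):
4 → extends → [4]
1 → replaces 4 → [1]
9 → extends → [1, 9]
3 → replaces 9 → [1, 3]
7 → extends → [1, 3, 7]
2 → replaces 3 → [1, 2, 7]
5 → replaces 7 → [1, 2, 5]
12 → extends → [1, 2, 5, 12]
6 → replaces 12 → [1, 2, 5, 6]
8 → extends → [1, 2, 5, 6, 8]
10 → extends → [1, 2, 5, 6, 8, 10]
11 → extends → [1, 2, 5, 6, 8, 10, 11]
Seven tails, so the longest strictly increasing subsequence has length 7 (e.g. 1, 3, 5, 6, 8, 10, 11).

7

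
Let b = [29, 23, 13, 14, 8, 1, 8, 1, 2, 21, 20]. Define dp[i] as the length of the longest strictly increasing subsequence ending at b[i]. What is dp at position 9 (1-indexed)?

dp[i] = 1 + max{dp[j] : j<i, b[j]<b[i]} (or 1 if no such j):
i:      1  2  3  4  5  6  7  8  9 10 11
b[i]:  29 23 13 14  8  1  8  1  2 21 20
dp:     1  1  1  2  1  1  2  1  2  3  3
At index 9 the value is 2.

2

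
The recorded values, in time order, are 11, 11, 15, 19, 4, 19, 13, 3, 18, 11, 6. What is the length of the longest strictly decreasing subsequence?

4

Negate each value so 'decreasing' becomes 'increasing', then run patience tails on the negated sequence:
-11 → extends → [-11]
-11 → already a tail → [-11]
-15 → replaces -11 → [-15]
-19 → replaces -15 → [-19]
-4 → extends → [-19, -4]
-19 → already a tail → [-19, -4]
-13 → replaces -4 → [-19, -13]
-3 → extends → [-19, -13, -3]
-18 → replaces -13 → [-19, -18, -3]
-11 → replaces -3 → [-19, -18, -11]
-6 → extends → [-19, -18, -11, -6]
Four tails, so the longest strictly decreasing subsequence of the original has length 4.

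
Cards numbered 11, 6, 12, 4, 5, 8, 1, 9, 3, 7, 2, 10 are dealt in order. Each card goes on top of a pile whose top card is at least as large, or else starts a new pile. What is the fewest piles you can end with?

The minimum number of non-increasing subsequences covering a sequence equals the length of its longest strictly increasing subsequence.
LIS length is 5 (e.g. 4, 5, 8, 9, 10), so 5 piles are needed.

5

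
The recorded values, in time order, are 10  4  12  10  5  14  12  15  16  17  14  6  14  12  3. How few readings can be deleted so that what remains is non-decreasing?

9

Fewest deletions = n − (longest non-decreasing subsequence).
i:      1  2  3  4  5  6  7  8  9 10 11 12 13 14 15
a[i]:  10  4 12 10  5 14 12 15 16 17 14  6 14 12  3
dp:     1  1  2  2  2  3  3  4  5  6  4  3  5  4  1
max dp = 6, so deletions = 15 − 6 = 9.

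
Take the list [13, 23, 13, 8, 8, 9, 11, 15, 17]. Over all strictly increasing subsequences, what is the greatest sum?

60

Let S[i] be the best sum of a strictly increasing subsequence ending at i:
i:      1  2  3  4  5  6  7  8  9
a[i]:  13 23 13  8  8  9 11 15 17
S:     13 36 13  8  8 17 28 43 60
Maximum is 60 (e.g. 8 + 9 + 11 + 15 + 17).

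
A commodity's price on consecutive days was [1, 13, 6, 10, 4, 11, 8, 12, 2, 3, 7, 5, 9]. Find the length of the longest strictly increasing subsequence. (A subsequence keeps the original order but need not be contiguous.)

5

Let dp[i] be the length of the longest such subsequence ending at index i:
i:      1  2  3  4  5  6  7  8  9 10 11 12 13
a[i]:   1 13  6 10  4 11  8 12  2  3  7  5  9
dp:     1  2  2  3  2  4  3  5  2  3  4  4  5
Maximum dp value is 5.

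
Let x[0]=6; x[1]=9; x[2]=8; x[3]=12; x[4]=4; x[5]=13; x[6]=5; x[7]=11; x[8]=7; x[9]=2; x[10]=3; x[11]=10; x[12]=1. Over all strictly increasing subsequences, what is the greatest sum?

40

Let S[i] be the best sum of a strictly increasing subsequence ending at i:
i:      0  1  2  3  4  5  6  7  8  9 10 11 12
x[i]:   6  9  8 12  4 13  5 11  7  2  3 10  1
S:      6 15 14 27  4 40  9 26 16  2  5 26  1
Maximum is 40 (e.g. 6 + 9 + 12 + 13).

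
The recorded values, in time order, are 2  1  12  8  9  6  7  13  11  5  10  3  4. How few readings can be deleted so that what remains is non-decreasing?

Fewest deletions = n − (longest non-decreasing subsequence).
Patience tails:
2 → extends → [2]
1 → replaces 2 → [1]
12 → extends → [1, 12]
8 → replaces 12 → [1, 8]
9 → extends → [1, 8, 9]
6 → replaces 8 → [1, 6, 9]
7 → replaces 9 → [1, 6, 7]
13 → extends → [1, 6, 7, 13]
11 → replaces 13 → [1, 6, 7, 11]
5 → replaces 6 → [1, 5, 7, 11]
10 → replaces 11 → [1, 5, 7, 10]
3 → replaces 5 → [1, 3, 7, 10]
4 → replaces 7 → [1, 3, 4, 10]
Longest non-decreasing subsequence has length 4, so deletions = 13 − 4 = 9.

9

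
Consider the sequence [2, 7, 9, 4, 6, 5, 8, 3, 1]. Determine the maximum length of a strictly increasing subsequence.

Let dp[i] be the length of the longest such subsequence ending at index i:
i:     1 2 3 4 5 6 7 8 9
a[i]:  2 7 9 4 6 5 8 3 1
dp:    1 2 3 2 3 3 4 2 1
Maximum dp value is 4.

4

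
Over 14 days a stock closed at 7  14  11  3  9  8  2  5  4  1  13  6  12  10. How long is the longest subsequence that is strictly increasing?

4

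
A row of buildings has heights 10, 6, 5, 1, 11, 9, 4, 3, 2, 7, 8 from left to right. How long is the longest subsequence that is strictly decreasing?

6

Let dp[i] be the longest strictly decreasing subsequence ending at i:
i:      1  2  3  4  5  6  7  8  9 10 11
a[i]:  10  6  5  1 11  9  4  3  2  7  8
dp:     1  2  3  4  1  2  4  5  6  3  3
Maximum is 6.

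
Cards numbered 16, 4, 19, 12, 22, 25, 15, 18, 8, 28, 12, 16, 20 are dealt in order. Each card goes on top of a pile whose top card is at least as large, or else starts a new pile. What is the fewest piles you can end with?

The minimum number of non-increasing subsequences covering a sequence equals the length of its longest strictly increasing subsequence.
LIS length is 5 (e.g. 16, 19, 22, 25, 28), so 5 piles are needed.

5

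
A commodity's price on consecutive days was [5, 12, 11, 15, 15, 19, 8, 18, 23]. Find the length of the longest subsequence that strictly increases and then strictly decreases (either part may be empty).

inc[i] = longest strictly increasing subsequence ending at i; dec[i] = longest strictly decreasing subsequence starting at i:
i:      1  2  3  4  5  6  7  8  9
a[i]:   5 12 11 15 15 19  8 18 23
inc:    1  2  2  3  3  4  2  4  5
dec:    1  3  2  2  2  2  1  1  1
Best peak at i=6 (value 19): inc=4, dec=2, length 4+2−1 = 5.

5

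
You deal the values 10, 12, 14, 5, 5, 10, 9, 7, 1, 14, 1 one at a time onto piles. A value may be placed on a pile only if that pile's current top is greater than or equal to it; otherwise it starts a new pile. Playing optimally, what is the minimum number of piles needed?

3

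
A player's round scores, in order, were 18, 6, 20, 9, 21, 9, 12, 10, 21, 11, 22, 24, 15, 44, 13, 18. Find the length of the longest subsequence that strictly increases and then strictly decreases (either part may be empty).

8

inc[i] = longest strictly increasing subsequence ending at i; dec[i] = longest strictly decreasing subsequence starting at i:
i:      1  2  3  4  5  6  7  8  9 10 11 12 13 14 15 16
a[i]:  18  6 20  9 21  9 12 10 21 11 22 24 15 44 13 18
inc:    1  1  2  2  3  2  3  3  4  4  5  6  5  7  5  6
dec:    3  1  3  1  3  1  2  1  3  1  3  3  2  2  1  1
Best peak at i=12 (value 24): inc=6, dec=3, length 6+3−1 = 8.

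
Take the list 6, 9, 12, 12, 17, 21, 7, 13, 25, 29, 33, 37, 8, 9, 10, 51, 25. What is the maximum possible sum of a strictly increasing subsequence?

Let S[i] be the best sum of a strictly increasing subsequence ending at i:
i:       1   2   3   4   5   6   7   8   9  10  11  12  13  14  15  16  17
a[i]:    6   9  12  12  17  21   7  13  25  29  33  37   8   9  10  51  25
S:       6  15  27  27  44  65  13  40  90 119 152 189  21  30  40 240  90
Maximum is 240 (e.g. 6 + 9 + 12 + 17 + 21 + 25 + 29 + 33 + 37 + 51).

240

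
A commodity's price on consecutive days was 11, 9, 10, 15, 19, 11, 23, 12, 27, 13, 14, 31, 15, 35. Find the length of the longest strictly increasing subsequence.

8

Let dp[i] be the length of the longest such subsequence ending at index i:
i:      1  2  3  4  5  6  7  8  9 10 11 12 13 14
a[i]:  11  9 10 15 19 11 23 12 27 13 14 31 15 35
dp:     1  1  2  3  4  3  5  4  6  5  6  7  7  8
Maximum dp value is 8.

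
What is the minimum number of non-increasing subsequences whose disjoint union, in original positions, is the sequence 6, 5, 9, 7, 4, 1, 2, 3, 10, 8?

4

Place each on the leftmost legal pile:
6 → new pile 1 (tops now [6])
5 → pile 1 (tops now [5])
9 → new pile 2 (tops now [5, 9])
7 → pile 2 (tops now [5, 7])
4 → pile 1 (tops now [4, 7])
1 → pile 1 (tops now [1, 7])
2 → pile 2 (tops now [1, 2])
3 → new pile 3 (tops now [1, 2, 3])
10 → new pile 4 (tops now [1, 2, 3, 10])
8 → pile 4 (tops now [1, 2, 3, 8])
Four piles.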